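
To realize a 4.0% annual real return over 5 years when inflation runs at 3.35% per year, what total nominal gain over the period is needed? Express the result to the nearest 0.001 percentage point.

Required annual nominal rate: (1+4.0%)(1+3.35%) − 1 = 7.484%.
Cumulative over 5 years: (1 + 0.07484)^5 − 1 ≈ 0.43456.

43.456%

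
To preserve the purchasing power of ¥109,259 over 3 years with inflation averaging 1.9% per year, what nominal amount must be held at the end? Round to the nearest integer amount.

¥115,606

Cumulative price-level factor: (1+1.9%)^3 = 1.058089859.
The nominal amount required is ¥109,259 scaled up by that factor.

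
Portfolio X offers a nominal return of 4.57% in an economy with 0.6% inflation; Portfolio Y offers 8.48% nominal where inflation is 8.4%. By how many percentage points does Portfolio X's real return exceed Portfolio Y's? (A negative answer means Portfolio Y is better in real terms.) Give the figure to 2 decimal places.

Portfolio X real return: 1.0457/1.006 − 1 = 3.946%.
Portfolio Y real return: 1.0848/1.084 − 1 = 0.074%.
Difference: 3.946 − 0.074 = 3.872 pp.

3.87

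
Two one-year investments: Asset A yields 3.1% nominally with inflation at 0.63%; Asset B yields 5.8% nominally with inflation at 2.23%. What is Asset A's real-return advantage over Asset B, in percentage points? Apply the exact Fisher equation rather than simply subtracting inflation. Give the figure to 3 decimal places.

-1.038

Asset A real return: 1.031/1.0063 − 1 = 2.4545%.
Asset B real return: 1.058/1.0223 − 1 = 3.4921%.
Difference: 2.4545 − 3.4921 = -1.0376 pp.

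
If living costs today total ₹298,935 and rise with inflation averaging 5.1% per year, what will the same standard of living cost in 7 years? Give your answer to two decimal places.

Cumulative price-level factor: (1+5.1%)^7 ≈ 1.4165079366.
The nominal amount required is ₹298,935 scaled up by that factor.

₹423,443.80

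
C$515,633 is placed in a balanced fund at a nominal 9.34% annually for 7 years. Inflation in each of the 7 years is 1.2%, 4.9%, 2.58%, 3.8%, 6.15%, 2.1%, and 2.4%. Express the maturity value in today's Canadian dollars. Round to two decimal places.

Nominal value at maturity: C$515,633 × (1 + 9.34%)^7 ≈ C$963,372.38.
Price-level factor over 7 years: 1.012 × 1.049 × 1.0258 × 1.038 × 1.0615 × 1.021 × 1.024 ≈ 1.2544742355.
The maturity value deflated by that factor is the answer in today's purchasing power.

C$767,949.12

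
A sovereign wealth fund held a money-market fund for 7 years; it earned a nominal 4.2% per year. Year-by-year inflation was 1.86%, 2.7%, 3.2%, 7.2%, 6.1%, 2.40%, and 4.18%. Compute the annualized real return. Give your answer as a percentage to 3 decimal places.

0.258%

Cumulative inflation factor: 1.0186 × 1.027 × 1.032 × 1.072 × 1.061 × 1.0240 × 1.0418 ≈ 1.30993.
Nominal growth factor: 1.33375. Real growth factor = 1.33375 / 1.30993 ≈ 1.01818.
Annualized: 1.01818^(1/7) − 1 ≈ 0.00258.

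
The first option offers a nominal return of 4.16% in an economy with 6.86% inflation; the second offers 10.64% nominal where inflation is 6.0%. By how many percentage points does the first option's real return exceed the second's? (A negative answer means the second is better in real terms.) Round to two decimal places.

The first option real return: 1.0416/1.0686 − 1 = -2.527%.
The second real return: 1.1064/1.060 − 1 = 4.377%.
Difference: -2.527 − 4.377 = -6.904 pp.

-6.90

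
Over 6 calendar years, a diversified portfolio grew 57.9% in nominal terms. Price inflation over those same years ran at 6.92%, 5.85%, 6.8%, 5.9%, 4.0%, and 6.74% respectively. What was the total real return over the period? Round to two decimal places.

11.12%

Cumulative inflation factor: 1.0692 × 1.0585 × 1.068 × 1.059 × 1.040 × 1.0674 ≈ 1.42095.
Nominal growth factor: 1.57900. Real growth factor = 1.57900 / 1.42095 ≈ 1.11123.
Total real return ≈ 11.1232%.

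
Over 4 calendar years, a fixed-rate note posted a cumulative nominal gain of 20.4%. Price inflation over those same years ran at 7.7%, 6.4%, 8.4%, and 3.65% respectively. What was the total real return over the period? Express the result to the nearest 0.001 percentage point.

Cumulative inflation factor: 1.077 × 1.064 × 1.084 × 1.0365 ≈ 1.28753.
Nominal growth factor: 1.20400. Real growth factor = 1.20400 / 1.28753 ≈ 0.93513.
Total real return ≈ -6.4873%.

-6.487%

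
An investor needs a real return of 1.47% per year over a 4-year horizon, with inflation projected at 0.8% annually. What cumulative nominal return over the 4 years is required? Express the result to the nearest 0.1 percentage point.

9.4%

Required annual nominal rate: (1+1.47%)(1+0.8%) − 1 = 2.28176%.
Cumulative over 4 years: (1 + 0.0228176)^4 − 1 ≈ 0.09444.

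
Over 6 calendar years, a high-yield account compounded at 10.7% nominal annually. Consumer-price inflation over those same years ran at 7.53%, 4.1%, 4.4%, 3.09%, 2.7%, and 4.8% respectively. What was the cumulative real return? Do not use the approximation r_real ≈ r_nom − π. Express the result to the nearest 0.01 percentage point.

Cumulative inflation factor: 1.0753 × 1.041 × 1.044 × 1.0309 × 1.027 × 1.048 ≈ 1.29667.
Nominal growth factor: 1.84029. Real growth factor = 1.84029 / 1.29667 ≈ 1.41924.
Total real return ≈ 41.9242%.

41.92%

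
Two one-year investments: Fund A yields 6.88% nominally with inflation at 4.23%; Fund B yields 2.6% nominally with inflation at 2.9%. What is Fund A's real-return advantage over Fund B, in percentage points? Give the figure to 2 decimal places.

Fund A real return: 1.0688/1.0423 − 1 = 2.542%.
Fund B real return: 1.026/1.029 − 1 = -0.292%.
Difference: 2.542 − (-0.292) = 2.834 pp.

2.83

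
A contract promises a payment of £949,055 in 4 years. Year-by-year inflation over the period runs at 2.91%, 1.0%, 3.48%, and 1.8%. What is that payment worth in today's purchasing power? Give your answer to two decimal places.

£866,778.70

Price-level factor over 4 years: 1.0291 × 1.010 × 1.0348 × 1.018 ≈ 1.0949219193.
Purchasing power today: £949,055 divided by that factor.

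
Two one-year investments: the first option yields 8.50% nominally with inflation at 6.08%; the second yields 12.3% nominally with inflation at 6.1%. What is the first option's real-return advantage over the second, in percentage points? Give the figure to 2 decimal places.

-3.56

The first option real return: 1.0850/1.0608 − 1 = 2.281%.
The second real return: 1.123/1.061 − 1 = 5.844%.
Difference: 2.281 − 5.844 = -3.563 pp.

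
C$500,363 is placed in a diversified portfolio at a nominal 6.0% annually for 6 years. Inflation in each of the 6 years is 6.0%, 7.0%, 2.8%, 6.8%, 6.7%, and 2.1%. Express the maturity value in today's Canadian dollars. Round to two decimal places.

Nominal value at maturity: C$500,363 × (1 + 6.0%)^6 ≈ C$709,774.48.
Price-level factor over 6 years: 1.060 × 1.070 × 1.028 × 1.068 × 1.067 × 1.021 ≈ 1.3565761324.
The maturity value deflated by that factor is the answer in today's purchasing power.

C$523,210.21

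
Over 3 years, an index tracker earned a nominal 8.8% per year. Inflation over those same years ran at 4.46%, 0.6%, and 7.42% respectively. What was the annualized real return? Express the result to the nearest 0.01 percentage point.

Cumulative inflation factor: 1.0446 × 1.006 × 1.0742 ≈ 1.12884.
Nominal growth factor: 1.28791. Real growth factor = 1.28791 / 1.12884 ≈ 1.14092.
Annualized: 1.14092^(1/3) − 1 ≈ 0.04492.

4.49%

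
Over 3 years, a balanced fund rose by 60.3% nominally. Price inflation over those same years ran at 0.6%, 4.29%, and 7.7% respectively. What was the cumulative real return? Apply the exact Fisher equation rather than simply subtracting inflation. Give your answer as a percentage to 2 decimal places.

Cumulative inflation factor: 1.006 × 1.0429 × 1.077 ≈ 1.12994.
Nominal growth factor: 1.60300. Real growth factor = 1.60300 / 1.12994 ≈ 1.41866.
Total real return ≈ 41.8656%.

41.87%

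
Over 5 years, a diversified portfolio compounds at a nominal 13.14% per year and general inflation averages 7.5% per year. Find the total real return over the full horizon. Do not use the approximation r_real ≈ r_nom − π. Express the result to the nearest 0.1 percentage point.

The annual real rate is (1+13.14%)/(1+7.5%) − 1 = 5.2465%.
Compounded over 5 years: (1 + 0.052465)^5 − 1 ≈ 0.29133.

29.1%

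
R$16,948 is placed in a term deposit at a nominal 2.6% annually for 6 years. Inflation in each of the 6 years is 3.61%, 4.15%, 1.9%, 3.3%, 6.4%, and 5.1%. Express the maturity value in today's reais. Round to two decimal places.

R$15,564.06

Nominal value at maturity: R$16,948 × (1 + 2.6%)^6 ≈ R$19,769.82.
Price-level factor over 6 years: 1.0361 × 1.0415 × 1.019 × 1.033 × 1.064 × 1.051 ≈ 1.2702224888.
Dividing the nominal maturity value by the price-level factor gives the value in today's money.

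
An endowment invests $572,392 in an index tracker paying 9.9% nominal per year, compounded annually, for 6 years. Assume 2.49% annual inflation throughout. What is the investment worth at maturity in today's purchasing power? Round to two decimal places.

$870,143.24

Nominal value at maturity: $572,392 × (1 + 9.9%)^6 ≈ $1,008,508.84.
Price-level factor over 6 years: (1 + 2.49%)^6 ≈ 1.1590147388.
The maturity value deflated by that factor is the answer in today's purchasing power.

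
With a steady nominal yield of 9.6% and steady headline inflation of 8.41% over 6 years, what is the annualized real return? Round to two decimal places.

1.10%

With constant rates the annual real return is the same each year: (1+9.6%)/(1+8.41%) − 1 = 0.01098.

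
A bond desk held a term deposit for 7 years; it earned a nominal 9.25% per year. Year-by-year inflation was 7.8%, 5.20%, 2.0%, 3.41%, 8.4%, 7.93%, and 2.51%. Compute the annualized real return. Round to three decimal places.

Cumulative inflation factor: 1.078 × 1.0520 × 1.020 × 1.0341 × 1.084 × 1.0793 × 1.0251 ≈ 1.43461.
Nominal growth factor: 1.85759. Real growth factor = 1.85759 / 1.43461 ≈ 1.29484.
Annualized: 1.29484^(1/7) − 1 ≈ 0.03760.

3.760%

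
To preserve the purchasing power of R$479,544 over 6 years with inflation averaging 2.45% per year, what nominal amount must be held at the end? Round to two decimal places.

R$554,498.32

Cumulative price-level factor: (1+2.45%)^6 ≈ 1.1563033302.
Multiplying R$479,544 by the price-level factor gives the future nominal sum.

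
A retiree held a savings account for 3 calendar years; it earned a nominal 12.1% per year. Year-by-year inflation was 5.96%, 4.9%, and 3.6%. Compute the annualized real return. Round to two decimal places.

Cumulative inflation factor: 1.0596 × 1.049 × 1.036 ≈ 1.15154.
Nominal growth factor: 1.40869. Real growth factor = 1.40869 / 1.15154 ≈ 1.22332.
Annualized: 1.22332^(1/3) − 1 ≈ 0.06950.

6.95%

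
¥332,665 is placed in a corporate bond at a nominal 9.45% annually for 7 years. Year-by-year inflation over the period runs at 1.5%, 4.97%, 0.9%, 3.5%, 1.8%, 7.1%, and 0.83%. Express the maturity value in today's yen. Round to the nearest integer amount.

Nominal value at maturity: ¥332,665 × (1 + 9.45%)^7 ≈ ¥625,918.
Price-level factor over 7 years: 1.015 × 1.0497 × 1.009 × 1.035 × 1.018 × 1.071 × 1.0083 ≈ 1.2231783104.
The maturity value deflated by that factor is the answer in today's purchasing power.

¥511,714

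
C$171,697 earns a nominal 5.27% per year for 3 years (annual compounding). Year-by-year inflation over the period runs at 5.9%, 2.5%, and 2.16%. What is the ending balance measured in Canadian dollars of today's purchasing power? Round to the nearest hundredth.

Nominal value at maturity: C$171,697 × (1 + 5.27%)^3 ≈ C$200,297.98.
Price-level factor over 3 years: 1.059 × 1.025 × 1.0216 = 1.10892126.
The maturity value deflated by that factor is the answer in today's purchasing power.

C$180,624.17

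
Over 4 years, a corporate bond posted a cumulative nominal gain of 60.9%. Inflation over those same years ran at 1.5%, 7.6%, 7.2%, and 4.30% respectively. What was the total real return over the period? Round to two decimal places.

31.76%

Cumulative inflation factor: 1.015 × 1.076 × 1.072 × 1.0430 ≈ 1.22112.
Nominal growth factor: 1.60900. Real growth factor = 1.60900 / 1.22112 ≈ 1.31765.
Total real return ≈ 31.7646%.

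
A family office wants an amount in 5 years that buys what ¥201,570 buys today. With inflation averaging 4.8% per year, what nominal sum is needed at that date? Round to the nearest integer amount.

Cumulative price-level factor: (1+4.8%)^5 ≈ 1.2641727169.
The nominal amount required is ¥201,570 scaled up by that factor.

¥254,819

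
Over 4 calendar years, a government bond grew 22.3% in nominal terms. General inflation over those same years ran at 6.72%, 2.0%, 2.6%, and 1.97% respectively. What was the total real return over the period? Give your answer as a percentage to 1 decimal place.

Cumulative inflation factor: 1.0672 × 1.020 × 1.026 × 1.0197 ≈ 1.13885.
Nominal growth factor: 1.22300. Real growth factor = 1.22300 / 1.13885 ≈ 1.07389.
Total real return ≈ 7.3892%.

7.4%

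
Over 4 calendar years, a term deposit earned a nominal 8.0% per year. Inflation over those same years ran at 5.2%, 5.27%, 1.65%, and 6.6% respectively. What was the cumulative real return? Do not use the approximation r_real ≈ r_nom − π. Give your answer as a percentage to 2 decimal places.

13.37%

Cumulative inflation factor: 1.052 × 1.0527 × 1.0165 × 1.066 ≈ 1.20001.
Nominal growth factor: 1.36049. Real growth factor = 1.36049 / 1.20001 ≈ 1.13373.
Total real return ≈ 13.3731%.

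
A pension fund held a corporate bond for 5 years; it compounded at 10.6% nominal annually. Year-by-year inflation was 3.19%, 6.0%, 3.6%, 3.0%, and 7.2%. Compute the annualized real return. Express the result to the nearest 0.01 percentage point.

Cumulative inflation factor: 1.0319 × 1.060 × 1.036 × 1.030 × 1.072 ≈ 1.25122.
Nominal growth factor: 1.65491. Real growth factor = 1.65491 / 1.25122 ≈ 1.32264.
Annualized: 1.32264^(1/5) − 1 ≈ 0.05752.

5.75%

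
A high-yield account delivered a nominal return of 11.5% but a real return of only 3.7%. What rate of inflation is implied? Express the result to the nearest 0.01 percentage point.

From (1+r_nom) = (1+r_real)(1+π), we get 1+π = (1 + 11.5%)/(1 + 3.7%) = 1.115/1.037 ≈ 1.07522.
So π ≈ 7.5217%.

7.52%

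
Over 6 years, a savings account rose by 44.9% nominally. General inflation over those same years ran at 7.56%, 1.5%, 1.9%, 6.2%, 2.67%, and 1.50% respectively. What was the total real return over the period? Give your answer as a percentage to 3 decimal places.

Cumulative inflation factor: 1.0756 × 1.015 × 1.019 × 1.062 × 1.0267 × 1.0150 ≈ 1.23119.
Nominal growth factor: 1.44900. Real growth factor = 1.44900 / 1.23119 ≈ 1.17691.
Total real return ≈ 17.6910%.

17.691%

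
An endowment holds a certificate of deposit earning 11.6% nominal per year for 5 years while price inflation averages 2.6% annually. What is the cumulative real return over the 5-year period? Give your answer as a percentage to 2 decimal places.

The annual real rate is (1+11.6%)/(1+2.6%) − 1 = 8.7719%.
Compounded over 5 years: (1 + 0.087719)^5 − 1 ≈ 0.52259.

52.26%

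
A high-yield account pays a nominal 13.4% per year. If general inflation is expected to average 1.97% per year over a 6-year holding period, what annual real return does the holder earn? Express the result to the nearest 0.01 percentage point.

With constant rates the annual real return is the same each year: (1+13.4%)/(1+1.97%) − 1 = 0.11209.

11.21%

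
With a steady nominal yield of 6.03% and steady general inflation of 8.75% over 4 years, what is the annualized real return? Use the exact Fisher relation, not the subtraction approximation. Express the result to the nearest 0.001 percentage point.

With constant rates the annual real return is the same each year: (1+6.03%)/(1+8.75%) − 1 = -0.02501.

-2.501%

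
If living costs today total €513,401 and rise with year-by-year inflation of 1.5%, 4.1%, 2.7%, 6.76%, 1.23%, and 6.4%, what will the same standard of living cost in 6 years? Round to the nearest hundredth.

Cumulative price-level factor: 1.015 × 1.041 × 1.027 × 1.0676 × 1.0123 × 1.064 ≈ 1.2478047809.
Multiplying €513,401 by the price-level factor gives the future nominal sum.

€640,624.22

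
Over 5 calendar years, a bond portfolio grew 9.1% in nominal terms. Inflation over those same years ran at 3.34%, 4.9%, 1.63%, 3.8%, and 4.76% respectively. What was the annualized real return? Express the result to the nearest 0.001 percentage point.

Cumulative inflation factor: 1.0334 × 1.049 × 1.0163 × 1.038 × 1.0476 ≈ 1.19801.
Nominal growth factor: 1.09100. Real growth factor = 1.09100 / 1.19801 ≈ 0.91068.
Annualized: 0.91068^(1/5) − 1 ≈ -0.01854.

-1.854%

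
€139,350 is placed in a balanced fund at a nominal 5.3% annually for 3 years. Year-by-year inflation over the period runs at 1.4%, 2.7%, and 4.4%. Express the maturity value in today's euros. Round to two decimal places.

Nominal value at maturity: €139,350 × (1 + 5.3%)^3 ≈ €162,701.70.
Price-level factor over 3 years: 1.014 × 1.027 × 1.044 = 1.087198632.
Dividing the nominal maturity value by the price-level factor gives the value in today's money.

€149,652.23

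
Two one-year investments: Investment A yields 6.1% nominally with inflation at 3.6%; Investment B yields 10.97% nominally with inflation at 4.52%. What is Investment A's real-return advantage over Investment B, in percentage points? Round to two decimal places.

-3.76

Investment A real return: 1.061/1.036 − 1 = 2.413%.
Investment B real return: 1.1097/1.0452 − 1 = 6.171%.
Difference: 2.413 − 6.171 = -3.758 pp.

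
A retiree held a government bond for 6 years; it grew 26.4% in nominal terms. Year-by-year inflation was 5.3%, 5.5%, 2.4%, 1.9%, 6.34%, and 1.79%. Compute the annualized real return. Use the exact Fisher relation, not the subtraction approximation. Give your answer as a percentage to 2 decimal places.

0.12%

Cumulative inflation factor: 1.053 × 1.055 × 1.024 × 1.019 × 1.0634 × 1.0179 ≈ 1.25475.
Nominal growth factor: 1.26400. Real growth factor = 1.26400 / 1.25475 ≈ 1.00737.
Annualized: 1.00737^(1/6) − 1 ≈ 0.00123.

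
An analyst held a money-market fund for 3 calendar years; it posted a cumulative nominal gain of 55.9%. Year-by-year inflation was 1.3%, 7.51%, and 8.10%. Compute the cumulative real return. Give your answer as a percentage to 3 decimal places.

Cumulative inflation factor: 1.013 × 1.0751 × 1.0810 ≈ 1.17729.
Nominal growth factor: 1.55900. Real growth factor = 1.55900 / 1.17729 ≈ 1.32423.
Total real return ≈ 32.4226%.

32.423%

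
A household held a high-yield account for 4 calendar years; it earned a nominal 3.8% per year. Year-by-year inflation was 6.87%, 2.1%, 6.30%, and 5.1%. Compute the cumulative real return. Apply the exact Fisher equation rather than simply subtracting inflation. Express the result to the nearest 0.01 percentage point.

-4.77%

Cumulative inflation factor: 1.0687 × 1.021 × 1.0630 × 1.051 ≈ 1.21904.
Nominal growth factor: 1.16089. Real growth factor = 1.16089 / 1.21904 ≈ 0.95230.
Total real return ≈ -4.7704%.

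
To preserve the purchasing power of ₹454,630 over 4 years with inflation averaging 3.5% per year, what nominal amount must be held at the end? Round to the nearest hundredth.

₹521,698.38

Cumulative price-level factor: (1+3.5%)^4 ≈ 1.1475230006.
The nominal amount required is ₹454,630 scaled up by that factor.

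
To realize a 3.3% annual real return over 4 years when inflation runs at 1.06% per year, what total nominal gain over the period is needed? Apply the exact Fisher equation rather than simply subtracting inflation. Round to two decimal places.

Required annual nominal rate: (1+3.3%)(1+1.06%) − 1 = 4.39498%.
Cumulative over 4 years: (1 + 0.0439498)^4 − 1 ≈ 0.18773.

18.77%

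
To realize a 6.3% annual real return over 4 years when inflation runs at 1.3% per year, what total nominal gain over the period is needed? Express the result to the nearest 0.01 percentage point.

34.45%

Required annual nominal rate: (1+6.3%)(1+1.3%) − 1 = 7.6819%.
Cumulative over 4 years: (1 + 0.076819)^4 − 1 ≈ 0.34453.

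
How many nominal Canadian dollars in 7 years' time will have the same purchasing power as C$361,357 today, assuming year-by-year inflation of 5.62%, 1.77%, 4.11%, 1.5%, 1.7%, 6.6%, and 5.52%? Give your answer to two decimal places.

C$469,541.34

Cumulative price-level factor: 1.0562 × 1.0177 × 1.0411 × 1.015 × 1.017 × 1.066 × 1.0552 ≈ 1.2993835565.
The nominal amount required is C$361,357 scaled up by that factor.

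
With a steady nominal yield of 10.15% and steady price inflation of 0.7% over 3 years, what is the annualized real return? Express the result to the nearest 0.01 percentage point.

9.38%

With constant rates the annual real return is the same each year: (1+10.15%)/(1+0.7%) − 1 = 0.09384.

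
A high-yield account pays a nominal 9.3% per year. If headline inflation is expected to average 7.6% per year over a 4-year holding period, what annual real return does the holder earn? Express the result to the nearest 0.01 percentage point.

1.58%

With constant rates the annual real return is the same each year: (1+9.3%)/(1+7.6%) − 1 = 0.01580.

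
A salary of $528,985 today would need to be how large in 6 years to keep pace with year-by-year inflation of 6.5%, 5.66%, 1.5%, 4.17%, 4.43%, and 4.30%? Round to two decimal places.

$685,522.74

Cumulative price-level factor: 1.065 × 1.0566 × 1.015 × 1.0417 × 1.0443 × 1.0430 ≈ 1.2959209386.
Multiplying $528,985 by the price-level factor gives the future nominal sum.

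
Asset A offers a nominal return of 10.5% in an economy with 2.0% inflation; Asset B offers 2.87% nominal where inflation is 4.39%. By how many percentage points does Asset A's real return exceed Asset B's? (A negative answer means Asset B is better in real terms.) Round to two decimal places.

Asset A real return: 1.105/1.020 − 1 = 8.333%.
Asset B real return: 1.0287/1.0439 − 1 = -1.456%.
Difference: 8.333 − (-1.456) = 9.789 pp.

9.79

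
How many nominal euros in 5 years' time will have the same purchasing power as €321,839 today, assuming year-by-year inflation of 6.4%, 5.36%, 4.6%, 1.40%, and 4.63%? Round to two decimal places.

Cumulative price-level factor: 1.064 × 1.0536 × 1.046 × 1.0140 × 1.0463 ≈ 1.2440655235.
Multiplying €321,839 by the price-level factor gives the future nominal sum.

€400,388.80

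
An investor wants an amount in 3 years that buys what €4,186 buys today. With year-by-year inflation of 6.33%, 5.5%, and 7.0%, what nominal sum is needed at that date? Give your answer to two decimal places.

Cumulative price-level factor: 1.0633 × 1.055 × 1.070 = 1.200306205.
Multiplying €4,186 by the price-level factor gives the future nominal sum.

€5,024.48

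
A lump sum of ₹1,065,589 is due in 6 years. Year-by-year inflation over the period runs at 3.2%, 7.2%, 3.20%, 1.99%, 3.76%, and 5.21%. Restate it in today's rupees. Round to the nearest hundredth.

Price-level factor over 6 years: 1.032 × 1.072 × 1.0320 × 1.0199 × 1.0376 × 1.0521 ≈ 1.2711557181.
Purchasing power today: ₹1,065,589 divided by that factor.

₹838,283.61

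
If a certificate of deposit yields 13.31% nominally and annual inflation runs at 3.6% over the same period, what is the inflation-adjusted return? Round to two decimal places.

9.37%

Real return via the Fisher equation: (1 + 13.31%)/(1 + 3.6%) − 1 = 1.1331/1.036 − 1 ≈ 0.09373.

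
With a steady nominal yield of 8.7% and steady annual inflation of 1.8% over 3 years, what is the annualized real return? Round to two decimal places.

With constant rates the annual real return is the same each year: (1+8.7%)/(1+1.8%) − 1 = 0.06778.

6.78%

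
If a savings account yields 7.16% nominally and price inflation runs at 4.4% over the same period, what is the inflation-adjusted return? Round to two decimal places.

Real return via the Fisher equation: (1 + 7.16%)/(1 + 4.4%) − 1 = 1.0716/1.044 − 1 ≈ 0.02644.

2.64%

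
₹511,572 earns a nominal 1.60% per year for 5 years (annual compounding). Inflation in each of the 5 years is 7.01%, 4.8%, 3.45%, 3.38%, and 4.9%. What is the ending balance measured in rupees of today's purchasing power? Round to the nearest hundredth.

Nominal value at maturity: ₹511,572 × (1 + 1.60%)^5 ≈ ₹553,828.51.
Price-level factor over 5 years: 1.0701 × 1.048 × 1.0345 × 1.0338 × 1.049 ≈ 1.2581376467.
The maturity value deflated by that factor is the answer in today's purchasing power.

₹440,197.07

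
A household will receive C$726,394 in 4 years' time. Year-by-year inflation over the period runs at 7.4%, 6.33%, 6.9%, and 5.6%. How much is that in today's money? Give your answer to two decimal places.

C$563,469.65

Price-level factor over 4 years: 1.074 × 1.0633 × 1.069 × 1.056 ≈ 1.2891448519.
Purchasing power today: C$726,394 divided by that factor.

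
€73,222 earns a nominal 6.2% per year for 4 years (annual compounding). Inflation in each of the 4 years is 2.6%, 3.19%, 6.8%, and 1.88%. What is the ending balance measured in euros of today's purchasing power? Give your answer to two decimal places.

€80,852.69

Nominal value at maturity: €73,222 × (1 + 6.2%)^4 ≈ €93,140.73.
Price-level factor over 4 years: 1.026 × 1.0319 × 1.068 × 1.0188 ≈ 1.1519805916.
The maturity value deflated by that factor is the answer in today's purchasing power.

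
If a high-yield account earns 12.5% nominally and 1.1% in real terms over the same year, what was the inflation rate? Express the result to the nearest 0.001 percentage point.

From (1+r_nom) = (1+r_real)(1+π), we get 1+π = (1 + 12.5%)/(1 + 1.1%) = 1.125/1.011 ≈ 1.11276.
So π ≈ 11.2760%.

11.276%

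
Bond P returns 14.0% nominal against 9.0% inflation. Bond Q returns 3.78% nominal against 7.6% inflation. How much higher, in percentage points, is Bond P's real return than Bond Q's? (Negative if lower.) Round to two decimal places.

8.14

Bond P real return: 1.140/1.090 − 1 = 4.587%.
Bond Q real return: 1.0378/1.076 − 1 = -3.550%.
Difference: 4.587 − (-3.550) = 8.137 pp.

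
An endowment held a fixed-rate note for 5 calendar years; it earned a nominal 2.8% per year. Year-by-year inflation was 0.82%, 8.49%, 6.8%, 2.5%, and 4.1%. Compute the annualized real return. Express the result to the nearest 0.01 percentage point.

Cumulative inflation factor: 1.0082 × 1.0849 × 1.068 × 1.025 × 1.041 ≈ 1.24647.
Nominal growth factor: 1.14806. Real growth factor = 1.14806 / 1.24647 ≈ 0.92105.
Annualized: 0.92105^(1/5) − 1 ≈ -0.01631.

-1.63%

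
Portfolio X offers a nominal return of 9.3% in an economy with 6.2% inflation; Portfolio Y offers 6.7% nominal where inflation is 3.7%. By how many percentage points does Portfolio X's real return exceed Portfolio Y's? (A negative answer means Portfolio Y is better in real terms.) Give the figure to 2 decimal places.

0.03

Portfolio X real return: 1.093/1.062 − 1 = 2.919%.
Portfolio Y real return: 1.067/1.037 − 1 = 2.893%.
Difference: 2.919 − 2.893 = 0.026 pp.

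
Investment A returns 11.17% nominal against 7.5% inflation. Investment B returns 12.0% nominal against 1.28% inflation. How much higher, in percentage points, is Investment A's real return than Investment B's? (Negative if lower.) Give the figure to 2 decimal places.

Investment A real return: 1.1117/1.075 − 1 = 3.414%.
Investment B real return: 1.120/1.0128 − 1 = 10.585%.
Difference: 3.414 − 10.585 = -7.171 pp.

-7.17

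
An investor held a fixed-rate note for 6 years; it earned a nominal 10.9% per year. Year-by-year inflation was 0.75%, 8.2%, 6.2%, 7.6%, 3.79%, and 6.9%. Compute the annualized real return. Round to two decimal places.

5.08%

Cumulative inflation factor: 1.0075 × 1.082 × 1.062 × 1.076 × 1.0379 × 1.069 ≈ 1.38211.
Nominal growth factor: 1.86033. Real growth factor = 1.86033 / 1.38211 ≈ 1.34601.
Annualized: 1.34601^(1/6) − 1 ≈ 0.05077.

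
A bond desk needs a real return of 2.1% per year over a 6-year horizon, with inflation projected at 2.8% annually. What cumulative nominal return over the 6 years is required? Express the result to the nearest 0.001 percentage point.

33.694%

Required annual nominal rate: (1+2.1%)(1+2.8%) − 1 = 4.9588%.
Cumulative over 6 years: (1 + 0.049588)^6 − 1 ≈ 0.33694.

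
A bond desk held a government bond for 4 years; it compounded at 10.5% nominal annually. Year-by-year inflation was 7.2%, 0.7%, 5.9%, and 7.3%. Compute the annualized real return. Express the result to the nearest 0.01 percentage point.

5.00%

Cumulative inflation factor: 1.072 × 1.007 × 1.059 × 1.073 ≈ 1.22665.
Nominal growth factor: 1.49090. Real growth factor = 1.49090 / 1.22665 ≈ 1.21543.
Annualized: 1.21543^(1/4) − 1 ≈ 0.04998.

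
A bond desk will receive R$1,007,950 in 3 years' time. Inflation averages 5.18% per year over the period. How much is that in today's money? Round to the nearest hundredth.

Price-level factor over 3 years: (1 + 5.18%)^3 ≈ 1.1635887118.
Purchasing power today: R$1,007,950 divided by that factor.

R$866,242.50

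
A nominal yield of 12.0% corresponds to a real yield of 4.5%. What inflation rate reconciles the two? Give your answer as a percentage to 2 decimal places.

From (1+r_nom) = (1+r_real)(1+π), we get 1+π = (1 + 12.0%)/(1 + 4.5%) = 1.120/1.045 ≈ 1.07177.
So π ≈ 7.1770%.

7.18%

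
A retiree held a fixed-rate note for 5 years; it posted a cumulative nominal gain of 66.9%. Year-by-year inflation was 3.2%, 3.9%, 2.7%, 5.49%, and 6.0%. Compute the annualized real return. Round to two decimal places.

Cumulative inflation factor: 1.032 × 1.039 × 1.027 × 1.0549 × 1.060 ≈ 1.23135.
Nominal growth factor: 1.66900. Real growth factor = 1.66900 / 1.23135 ≈ 1.35542.
Annualized: 1.35542^(1/5) − 1 ≈ 0.06271.

6.27%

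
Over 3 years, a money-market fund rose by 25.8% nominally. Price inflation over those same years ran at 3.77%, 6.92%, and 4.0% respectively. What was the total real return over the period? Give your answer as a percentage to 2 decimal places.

Cumulative inflation factor: 1.0377 × 1.0692 × 1.040 ≈ 1.15389.
Nominal growth factor: 1.25800. Real growth factor = 1.25800 / 1.15389 ≈ 1.09023.
Total real return ≈ 9.0226%.

9.02%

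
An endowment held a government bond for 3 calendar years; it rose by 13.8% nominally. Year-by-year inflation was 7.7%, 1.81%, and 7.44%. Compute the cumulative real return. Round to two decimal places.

Cumulative inflation factor: 1.077 × 1.0181 × 1.0744 ≈ 1.17807.
Nominal growth factor: 1.13800. Real growth factor = 1.13800 / 1.17807 ≈ 0.96598.
Total real return ≈ -3.4016%.

-3.40%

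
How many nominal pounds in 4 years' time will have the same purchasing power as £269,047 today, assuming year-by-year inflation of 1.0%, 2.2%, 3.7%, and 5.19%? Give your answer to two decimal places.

Cumulative price-level factor: 1.010 × 1.022 × 1.037 × 1.0519 ≈ 1.1259665301.
The nominal amount required is £269,047 scaled up by that factor.

£302,937.92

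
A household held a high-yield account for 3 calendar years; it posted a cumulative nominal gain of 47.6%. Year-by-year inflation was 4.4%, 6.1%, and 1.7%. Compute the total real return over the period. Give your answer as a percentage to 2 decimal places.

31.02%

Cumulative inflation factor: 1.044 × 1.061 × 1.017 ≈ 1.12651.
Nominal growth factor: 1.47600. Real growth factor = 1.47600 / 1.12651 ≈ 1.31024.
Total real return ≈ 31.0236%.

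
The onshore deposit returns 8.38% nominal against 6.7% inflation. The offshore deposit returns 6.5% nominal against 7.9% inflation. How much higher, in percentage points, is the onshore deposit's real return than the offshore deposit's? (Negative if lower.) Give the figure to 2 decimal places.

2.87

The onshore deposit real return: 1.0838/1.067 − 1 = 1.575%.
The offshore deposit real return: 1.065/1.079 − 1 = -1.297%.
Difference: 1.575 − (-1.297) = 2.872 pp.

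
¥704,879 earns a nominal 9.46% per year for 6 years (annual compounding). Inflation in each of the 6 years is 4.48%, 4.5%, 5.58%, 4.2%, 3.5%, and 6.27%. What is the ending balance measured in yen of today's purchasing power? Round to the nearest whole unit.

¥917,693

Nominal value at maturity: ¥704,879 × (1 + 9.46%)^6 ≈ ¥1,212,404.
Price-level factor over 6 years: 1.0448 × 1.045 × 1.0558 × 1.042 × 1.035 × 1.0627 ≈ 1.3211431015.
The maturity value deflated by that factor is the answer in today's purchasing power.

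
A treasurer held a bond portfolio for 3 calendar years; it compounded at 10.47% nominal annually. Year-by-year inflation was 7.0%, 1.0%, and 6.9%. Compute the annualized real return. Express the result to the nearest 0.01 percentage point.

5.28%

Cumulative inflation factor: 1.070 × 1.010 × 1.069 ≈ 1.15527.
Nominal growth factor: 1.34813. Real growth factor = 1.34813 / 1.15527 ≈ 1.16694.
Annualized: 1.16694^(1/3) − 1 ≈ 0.05281.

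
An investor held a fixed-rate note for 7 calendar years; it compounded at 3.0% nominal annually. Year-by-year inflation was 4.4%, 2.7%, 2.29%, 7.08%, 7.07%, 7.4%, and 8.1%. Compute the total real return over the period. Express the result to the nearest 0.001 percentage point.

Cumulative inflation factor: 1.044 × 1.027 × 1.0229 × 1.0708 × 1.0707 × 1.074 × 1.081 ≈ 1.45986.
Nominal growth factor: 1.22987. Real growth factor = 1.22987 / 1.45986 ≈ 0.84246.
Total real return ≈ -15.7538%.

-15.754%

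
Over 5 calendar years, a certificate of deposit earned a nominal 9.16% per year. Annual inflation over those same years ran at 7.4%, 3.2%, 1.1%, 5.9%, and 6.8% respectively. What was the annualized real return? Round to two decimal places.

4.11%

Cumulative inflation factor: 1.074 × 1.032 × 1.011 × 1.059 × 1.068 ≈ 1.26737.
Nominal growth factor: 1.54995. Real growth factor = 1.54995 / 1.26737 ≈ 1.22297.
Annualized: 1.22297^(1/5) − 1 ≈ 0.04108.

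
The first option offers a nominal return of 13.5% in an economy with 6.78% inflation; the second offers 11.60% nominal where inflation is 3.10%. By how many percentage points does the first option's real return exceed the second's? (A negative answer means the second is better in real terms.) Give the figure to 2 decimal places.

-1.95

The first option real return: 1.135/1.0678 − 1 = 6.293%.
The second real return: 1.1160/1.0310 − 1 = 8.244%.
Difference: 6.293 − 8.244 = -1.951 pp.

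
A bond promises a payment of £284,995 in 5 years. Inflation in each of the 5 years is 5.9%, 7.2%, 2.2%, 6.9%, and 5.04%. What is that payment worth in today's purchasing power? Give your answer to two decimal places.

£218,757.62

Price-level factor over 5 years: 1.059 × 1.072 × 1.022 × 1.069 × 1.0504 ≈ 1.3027889297.
Purchasing power today: £284,995 divided by that factor.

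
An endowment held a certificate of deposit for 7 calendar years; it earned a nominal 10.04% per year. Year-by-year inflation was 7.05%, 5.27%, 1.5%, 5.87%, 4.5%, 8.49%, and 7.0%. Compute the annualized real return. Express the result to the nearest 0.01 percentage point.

Cumulative inflation factor: 1.0705 × 1.0527 × 1.015 × 1.0587 × 1.045 × 1.0849 × 1.070 ≈ 1.46899.
Nominal growth factor: 1.95368. Real growth factor = 1.95368 / 1.46899 ≈ 1.32995.
Annualized: 1.32995^(1/7) − 1 ≈ 0.04158.

4.16%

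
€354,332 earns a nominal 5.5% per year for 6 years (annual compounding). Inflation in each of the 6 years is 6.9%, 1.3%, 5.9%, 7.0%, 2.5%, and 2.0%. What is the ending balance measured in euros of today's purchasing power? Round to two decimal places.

Nominal value at maturity: €354,332 × (1 + 5.5%)^6 ≈ €488,568.13.
Price-level factor over 6 years: 1.069 × 1.013 × 1.059 × 1.070 × 1.025 × 1.020 ≈ 1.2828944476.
Dividing the nominal maturity value by the price-level factor gives the value in today's money.

€380,832.68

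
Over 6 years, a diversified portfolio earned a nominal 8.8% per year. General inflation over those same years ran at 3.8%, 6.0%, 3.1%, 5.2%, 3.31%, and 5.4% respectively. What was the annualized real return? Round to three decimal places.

Cumulative inflation factor: 1.038 × 1.060 × 1.031 × 1.052 × 1.0331 × 1.054 ≈ 1.29945.
Nominal growth factor: 1.65872. Real growth factor = 1.65872 / 1.29945 ≈ 1.27648.
Annualized: 1.27648^(1/6) − 1 ≈ 0.04152.

4.152%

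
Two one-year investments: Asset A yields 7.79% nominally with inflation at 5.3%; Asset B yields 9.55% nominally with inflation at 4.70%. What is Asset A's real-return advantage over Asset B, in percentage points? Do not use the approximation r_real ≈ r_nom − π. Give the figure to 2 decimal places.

Asset A real return: 1.0779/1.053 − 1 = 2.365%.
Asset B real return: 1.0955/1.0470 − 1 = 4.632%.
Difference: 2.365 − 4.632 = -2.267 pp.

-2.27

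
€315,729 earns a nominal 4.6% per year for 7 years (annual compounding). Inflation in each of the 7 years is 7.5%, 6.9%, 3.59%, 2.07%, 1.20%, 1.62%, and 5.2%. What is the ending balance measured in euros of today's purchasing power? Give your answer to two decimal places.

Nominal value at maturity: €315,729 × (1 + 4.6%)^7 ≈ €432,549.95.
Price-level factor over 7 years: 1.075 × 1.069 × 1.0359 × 1.0207 × 1.0120 × 1.0162 × 1.052 ≈ 1.3145513642.
Dividing the nominal maturity value by the price-level factor gives the value in today's money.

€329,047.58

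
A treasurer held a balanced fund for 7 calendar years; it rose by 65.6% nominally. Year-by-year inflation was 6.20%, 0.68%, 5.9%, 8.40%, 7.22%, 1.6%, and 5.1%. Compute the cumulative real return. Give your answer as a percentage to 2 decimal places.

Cumulative inflation factor: 1.0620 × 1.0068 × 1.059 × 1.0840 × 1.0722 × 1.016 × 1.051 ≈ 1.40529.
Nominal growth factor: 1.65600. Real growth factor = 1.65600 / 1.40529 ≈ 1.17841.
Total real return ≈ 17.8407%.

17.84%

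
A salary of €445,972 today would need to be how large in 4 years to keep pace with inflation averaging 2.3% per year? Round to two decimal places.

Cumulative price-level factor: (1+2.3%)^4 ≈ 1.0952229478.
Multiplying €445,972 by the price-level factor gives the future nominal sum.

€488,438.77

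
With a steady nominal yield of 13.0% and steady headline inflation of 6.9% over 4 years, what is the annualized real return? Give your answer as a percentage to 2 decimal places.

5.71%

With constant rates the annual real return is the same each year: (1+13.0%)/(1+6.9%) − 1 = 0.05706.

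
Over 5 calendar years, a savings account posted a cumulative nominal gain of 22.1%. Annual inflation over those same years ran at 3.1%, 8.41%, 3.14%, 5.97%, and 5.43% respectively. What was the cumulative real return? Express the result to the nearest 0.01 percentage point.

Cumulative inflation factor: 1.031 × 1.0841 × 1.0314 × 1.0597 × 1.0543 ≈ 1.28796.
Nominal growth factor: 1.22100. Real growth factor = 1.22100 / 1.28796 ≈ 0.94801.
Total real return ≈ -5.1989%.

-5.20%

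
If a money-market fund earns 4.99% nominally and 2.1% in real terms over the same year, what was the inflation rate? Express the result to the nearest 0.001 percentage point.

2.831%

From (1+r_nom) = (1+r_real)(1+π), we get 1+π = (1 + 4.99%)/(1 + 2.1%) = 1.0499/1.021 ≈ 1.02831.
So π ≈ 2.8306%.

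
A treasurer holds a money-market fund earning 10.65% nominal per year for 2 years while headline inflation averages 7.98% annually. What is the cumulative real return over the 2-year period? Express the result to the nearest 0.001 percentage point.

The annual real rate is (1+10.65%)/(1+7.98%) − 1 = 2.4727%.
Compounded over 2 years: (1 + 0.024727)^2 − 1 ≈ 0.05007.

5.007%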